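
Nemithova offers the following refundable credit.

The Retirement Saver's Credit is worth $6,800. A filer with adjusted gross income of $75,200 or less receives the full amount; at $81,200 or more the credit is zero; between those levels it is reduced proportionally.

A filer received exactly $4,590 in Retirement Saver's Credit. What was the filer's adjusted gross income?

$77,150

$4,590 is 4,590/6,800 of the full $6,800, so 2,210/6,800 of the $6,000 range has been used: income = $75,200 + $6,000 × 2,210/6,800 = $77,150.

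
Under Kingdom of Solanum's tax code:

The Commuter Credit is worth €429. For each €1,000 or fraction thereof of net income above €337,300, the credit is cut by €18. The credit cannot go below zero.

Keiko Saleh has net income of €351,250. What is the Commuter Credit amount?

Commuter Credit: income exceeds €337,300 by €13,950, which is 14 full-or-partial €1,000 increments; reduction = 14 × €18 = €252, leaving €177.

€177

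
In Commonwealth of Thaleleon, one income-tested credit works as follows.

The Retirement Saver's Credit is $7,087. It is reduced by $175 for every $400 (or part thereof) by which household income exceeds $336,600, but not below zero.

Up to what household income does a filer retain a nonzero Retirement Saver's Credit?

$352,600

After 40 increments the reduction is 40 × $175 = $7,000, leaving $87; one more increment wipes it out. Increment 40 ends at excess 40 × $400 = $16,000, so the highest qualifying income is $336,600 + $16,000 = $352,600.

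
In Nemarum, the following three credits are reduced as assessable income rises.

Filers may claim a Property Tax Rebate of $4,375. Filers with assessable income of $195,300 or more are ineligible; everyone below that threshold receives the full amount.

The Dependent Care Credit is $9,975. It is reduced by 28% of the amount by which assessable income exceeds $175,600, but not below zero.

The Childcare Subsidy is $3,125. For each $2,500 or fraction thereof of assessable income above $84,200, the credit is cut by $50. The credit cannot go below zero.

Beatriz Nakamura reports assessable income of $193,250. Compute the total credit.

Property Tax Rebate: $193,250 is below the $195,300 cutoff, so the full $4,375 applies.
Dependent Care Credit: 28% of the $17,650 excess over $175,600 is $4,942; credit = $9,975 − $4,942 = $5,033.
Childcare Subsidy: income exceeds $84,200 by $109,050, which is 44 full-or-partial $2,500 increments; reduction = 44 × $50 = $2,200, leaving $925.
Total: $4,375 + $5,033 + $925 = $10,333.

$10,333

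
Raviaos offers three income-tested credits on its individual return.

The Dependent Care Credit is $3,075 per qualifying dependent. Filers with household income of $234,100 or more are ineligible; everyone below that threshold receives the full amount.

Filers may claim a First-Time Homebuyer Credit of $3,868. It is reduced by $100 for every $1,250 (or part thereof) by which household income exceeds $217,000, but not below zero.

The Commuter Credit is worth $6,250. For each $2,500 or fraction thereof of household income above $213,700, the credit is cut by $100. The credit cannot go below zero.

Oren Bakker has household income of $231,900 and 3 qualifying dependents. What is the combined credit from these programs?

$17,343

Dependent Care Credit: base = 3 × $3,075 = $9,225. $231,900 is below the $234,100 cutoff, so the full $9,225 applies.
First-Time Homebuyer Credit: income exceeds $217,000 by $14,900, which is 12 full-or-partial $1,250 increments; reduction = 12 × $100 = $1,200, leaving $2,668.
Commuter Credit: income exceeds $213,700 by $18,200, which is 8 full-or-partial $2,500 increments; reduction = 8 × $100 = $800, leaving $5,450.
Total: $9,225 + $2,668 + $5,450 = $17,343.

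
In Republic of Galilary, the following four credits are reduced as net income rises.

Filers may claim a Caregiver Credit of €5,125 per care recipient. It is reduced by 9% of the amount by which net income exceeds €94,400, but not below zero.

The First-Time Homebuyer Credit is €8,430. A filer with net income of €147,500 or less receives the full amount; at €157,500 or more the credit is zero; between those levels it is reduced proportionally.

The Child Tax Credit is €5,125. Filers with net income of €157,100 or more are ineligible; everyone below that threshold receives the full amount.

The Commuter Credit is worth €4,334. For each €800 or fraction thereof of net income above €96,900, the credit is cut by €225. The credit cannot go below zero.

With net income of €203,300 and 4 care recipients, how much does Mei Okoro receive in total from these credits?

€10,699

Caregiver Credit: base = 4 × €5,125 = €20,500. 9% of the €108,900 excess over €94,400 is €9,801; credit = €20,500 − €9,801 = €10,699.
First-Time Homebuyer Credit: €203,300 is at or above €157,500, so the credit is €0.
Child Tax Credit: €203,300 meets or exceeds the €157,100 cutoff, so the credit is €0.
Commuter Credit: income exceeds €96,900 by €106,400 → 133 increments × €225 = €29,925 ≥ base, so the credit is €0.
Total: €10,699 + €0 + €0 + €0 = €10,699.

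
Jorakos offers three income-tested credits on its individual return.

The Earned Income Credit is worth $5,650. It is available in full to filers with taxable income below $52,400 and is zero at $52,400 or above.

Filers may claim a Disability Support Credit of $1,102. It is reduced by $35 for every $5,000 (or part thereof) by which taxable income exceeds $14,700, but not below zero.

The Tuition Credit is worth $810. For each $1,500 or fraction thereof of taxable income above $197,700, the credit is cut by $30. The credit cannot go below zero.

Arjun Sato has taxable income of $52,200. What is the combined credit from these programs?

Earned Income Credit: $52,200 is below the $52,400 cutoff, so the full $5,650 applies.
Disability Support Credit: income exceeds $14,700 by $37,500, which is 8 full-or-partial $5,000 increments; reduction = 8 × $35 = $280, leaving $822.
Tuition Credit: $52,200 is at or below the $197,700 threshold, so the full $810 applies.
Total: $5,650 + $822 + $810 = $7,282.

$7,282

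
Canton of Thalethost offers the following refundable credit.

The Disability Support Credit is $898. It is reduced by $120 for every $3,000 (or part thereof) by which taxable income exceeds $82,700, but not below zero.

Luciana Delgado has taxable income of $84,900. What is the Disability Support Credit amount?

Disability Support Credit: income exceeds $82,700 by $2,200, which is 1 full-or-partial $3,000 increment; reduction = 1 × $120 = $120, leaving $778.

$778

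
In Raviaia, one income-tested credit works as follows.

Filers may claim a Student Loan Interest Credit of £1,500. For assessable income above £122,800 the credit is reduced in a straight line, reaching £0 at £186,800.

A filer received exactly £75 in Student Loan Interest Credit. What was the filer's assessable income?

£183,600

£75 is 75/1,500 of the full £1,500, so 1,425/1,500 of the £64,000 range has been used: income = £122,800 + £64,000 × 1,425/1,500 = £183,600.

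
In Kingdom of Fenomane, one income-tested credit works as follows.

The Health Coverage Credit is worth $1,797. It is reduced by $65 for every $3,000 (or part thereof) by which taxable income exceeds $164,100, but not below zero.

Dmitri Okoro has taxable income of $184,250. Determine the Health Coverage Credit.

Health Coverage Credit: income exceeds $164,100 by $20,150, which is 7 full-or-partial $3,000 increments; reduction = 7 × $65 = $455, leaving $1,342.

$1,342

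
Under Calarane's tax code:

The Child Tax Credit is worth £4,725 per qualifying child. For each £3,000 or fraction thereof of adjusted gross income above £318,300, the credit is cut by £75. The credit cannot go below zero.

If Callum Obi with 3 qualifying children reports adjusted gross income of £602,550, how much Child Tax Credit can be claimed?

£7,050

Child Tax Credit: base = 3 × £4,725 = £14,175. income exceeds £318,300 by £284,250, which is 95 full-or-partial £3,000 increments; reduction = 95 × £75 = £7,125, leaving £7,050.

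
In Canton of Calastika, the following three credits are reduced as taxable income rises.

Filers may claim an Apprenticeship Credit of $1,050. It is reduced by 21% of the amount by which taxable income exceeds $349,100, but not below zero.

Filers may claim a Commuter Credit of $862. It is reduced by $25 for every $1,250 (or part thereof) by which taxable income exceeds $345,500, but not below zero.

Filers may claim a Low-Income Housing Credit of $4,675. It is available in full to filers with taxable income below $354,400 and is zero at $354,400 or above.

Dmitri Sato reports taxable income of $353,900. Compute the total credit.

Apprenticeship Credit: 21% of the $4,800 excess over $349,100 is $1,008; credit = $1,050 − $1,008 = $42.
Commuter Credit: income exceeds $345,500 by $8,400, which is 7 full-or-partial $1,250 increments; reduction = 7 × $25 = $175, leaving $687.
Low-Income Housing Credit: $353,900 is below the $354,400 cutoff, so the full $4,675 applies.
Total: $42 + $687 + $4,675 = $5,404.

$5,404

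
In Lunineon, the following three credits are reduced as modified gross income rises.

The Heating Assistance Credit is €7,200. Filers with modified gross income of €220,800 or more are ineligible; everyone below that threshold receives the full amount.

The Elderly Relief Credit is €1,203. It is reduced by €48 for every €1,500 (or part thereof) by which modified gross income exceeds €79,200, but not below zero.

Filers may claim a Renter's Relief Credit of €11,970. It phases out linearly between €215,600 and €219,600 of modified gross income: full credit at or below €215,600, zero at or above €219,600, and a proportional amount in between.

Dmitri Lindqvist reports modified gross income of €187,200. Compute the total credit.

Heating Assistance Credit: €187,200 is below the €220,800 cutoff, so the full €7,200 applies.
Elderly Relief Credit: income exceeds €79,200 by €108,000 → 72 increments × €48 = €3,456 ≥ base, so the credit is €0.
Renter's Relief Credit: €187,200 is at or below the €215,600 threshold, so the full €11,970 applies.
Total: €7,200 + €0 + €11,970 = €19,170.

€19,170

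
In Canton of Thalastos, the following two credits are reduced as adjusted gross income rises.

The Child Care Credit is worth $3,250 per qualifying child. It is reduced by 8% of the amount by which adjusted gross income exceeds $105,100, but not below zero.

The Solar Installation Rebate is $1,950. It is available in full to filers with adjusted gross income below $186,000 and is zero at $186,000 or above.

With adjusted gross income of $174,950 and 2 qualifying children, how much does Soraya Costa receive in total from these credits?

$2,862

Child Care Credit: base = 2 × $3,250 = $6,500. 8% of the $69,850 excess over $105,100 is $5,588; credit = $6,500 − $5,588 = $912.
Solar Installation Rebate: $174,950 is below the $186,000 cutoff, so the full $1,950 applies.
Total: $912 + $1,950 = $2,862.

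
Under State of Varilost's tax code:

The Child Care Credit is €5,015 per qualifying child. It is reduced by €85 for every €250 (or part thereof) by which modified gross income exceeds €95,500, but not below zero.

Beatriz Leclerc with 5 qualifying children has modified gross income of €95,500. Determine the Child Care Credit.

€25,075

Child Care Credit: base = 5 × €5,015 = €25,075. €95,500 is at or below the €95,500 threshold, so the full €25,075 applies.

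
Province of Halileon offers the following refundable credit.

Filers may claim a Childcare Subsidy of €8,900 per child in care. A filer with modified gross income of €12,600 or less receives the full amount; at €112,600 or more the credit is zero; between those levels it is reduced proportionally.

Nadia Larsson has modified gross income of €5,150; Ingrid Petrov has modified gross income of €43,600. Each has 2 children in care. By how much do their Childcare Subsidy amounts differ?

Nadia (€5,150): Childcare Subsidy: base = 2 × €8,900 = €17,800. €5,150 is at or below the €12,600 threshold, so the full €17,800 applies.
Ingrid (€43,600): Childcare Subsidy: base = 2 × €8,900 = €17,800. €43,600 is €31,000 into a €100,000 phase-out range, leaving 69,000/100,000 of the credit: €17,800 × 69,000/100,000 = €12,282.
Difference: |€17,800 − €12,282| = €5,518.

€5,518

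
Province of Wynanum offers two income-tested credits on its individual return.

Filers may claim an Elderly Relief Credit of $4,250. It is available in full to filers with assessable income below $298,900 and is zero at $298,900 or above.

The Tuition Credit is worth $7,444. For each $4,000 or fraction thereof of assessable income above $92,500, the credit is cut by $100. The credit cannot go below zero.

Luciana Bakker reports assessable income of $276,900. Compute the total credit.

$6,994

Elderly Relief Credit: $276,900 is below the $298,900 cutoff, so the full $4,250 applies.
Tuition Credit: income exceeds $92,500 by $184,400, which is 47 full-or-partial $4,000 increments; reduction = 47 × $100 = $4,700, leaving $2,744.
Total: $4,250 + $2,744 = $6,994.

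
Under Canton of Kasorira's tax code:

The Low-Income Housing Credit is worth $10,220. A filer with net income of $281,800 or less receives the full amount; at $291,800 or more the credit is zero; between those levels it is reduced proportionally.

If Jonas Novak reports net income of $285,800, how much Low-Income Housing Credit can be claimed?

$6,132

Low-Income Housing Credit: $285,800 is $4,000 into a $10,000 phase-out range, leaving 6,000/10,000 of the credit: $10,220 × 6,000/10,000 = $6,132.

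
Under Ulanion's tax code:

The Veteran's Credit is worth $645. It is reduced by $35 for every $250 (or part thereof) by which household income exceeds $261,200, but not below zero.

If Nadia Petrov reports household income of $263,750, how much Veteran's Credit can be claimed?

$260

Veteran's Credit: income exceeds $261,200 by $2,550, which is 11 full-or-partial $250 increments; reduction = 11 × $35 = $385, leaving $260.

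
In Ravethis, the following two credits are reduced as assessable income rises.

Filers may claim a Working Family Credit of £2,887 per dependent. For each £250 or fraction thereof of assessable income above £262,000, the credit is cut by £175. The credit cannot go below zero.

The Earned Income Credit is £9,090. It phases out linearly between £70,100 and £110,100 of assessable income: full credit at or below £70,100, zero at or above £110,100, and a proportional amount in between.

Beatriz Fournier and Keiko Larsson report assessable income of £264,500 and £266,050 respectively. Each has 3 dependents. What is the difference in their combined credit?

Beatriz (£264,500): Working Family Credit: base = 3 × £2,887 = £8,661. income exceeds £262,000 by £2,500, which is 10 full-or-partial £250 increments; reduction = 10 × £175 = £1,750, leaving £6,911. Earned Income Credit: £264,500 is at or above £110,100, so the credit is £0. total £6,911 + £0 = £6,911
Keiko (£266,050): Working Family Credit: base = 3 × £2,887 = £8,661. income exceeds £262,000 by £4,050, which is 17 full-or-partial £250 increments; reduction = 17 × £175 = £2,975, leaving £5,686. Earned Income Credit: £266,050 is at or above £110,100, so the credit is £0. total £5,686 + £0 = £5,686
Difference: |£6,911 − £5,686| = £1,225.

£1,225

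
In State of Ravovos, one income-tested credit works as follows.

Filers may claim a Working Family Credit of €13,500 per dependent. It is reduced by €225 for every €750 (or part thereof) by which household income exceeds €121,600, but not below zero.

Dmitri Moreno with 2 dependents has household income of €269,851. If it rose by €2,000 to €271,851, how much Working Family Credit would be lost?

€0

At €269,851 — base = 2 × €13,500 = €27,000. income exceeds €121,600 by €148,251 → 198 increments × €225 = €44,550 ≥ base, so the credit is €0.
At €271,851 — base = 2 × €13,500 = €27,000. income exceeds €121,600 by €150,251 → 201 increments × €225 = €45,225 ≥ base, so the credit is €0.
Lost: €0 − €0 = €0.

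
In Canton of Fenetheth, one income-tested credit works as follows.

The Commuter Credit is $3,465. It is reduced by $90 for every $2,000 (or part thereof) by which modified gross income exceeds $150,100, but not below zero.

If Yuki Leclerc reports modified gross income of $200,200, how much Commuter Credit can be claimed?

$1,125

Commuter Credit: income exceeds $150,100 by $50,100, which is 26 full-or-partial $2,000 increments; reduction = 26 × $90 = $2,340, leaving $1,125.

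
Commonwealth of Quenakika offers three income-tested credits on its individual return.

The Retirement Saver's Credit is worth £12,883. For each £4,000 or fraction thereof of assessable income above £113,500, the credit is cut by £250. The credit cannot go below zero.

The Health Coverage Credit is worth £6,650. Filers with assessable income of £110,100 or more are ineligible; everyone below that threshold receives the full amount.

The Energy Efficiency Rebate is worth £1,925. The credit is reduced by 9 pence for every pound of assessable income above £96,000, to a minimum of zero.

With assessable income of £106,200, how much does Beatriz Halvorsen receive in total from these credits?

Retirement Saver's Credit: £106,200 is at or below the £113,500 threshold, so the full £12,883 applies.
Health Coverage Credit: £106,200 is below the £110,100 cutoff, so the full £6,650 applies.
Energy Efficiency Rebate: 9% of the £10,200 excess over £96,000 is £918; credit = £1,925 − £918 = £1,007.
Total: £12,883 + £6,650 + £1,007 = £20,540.

£20,540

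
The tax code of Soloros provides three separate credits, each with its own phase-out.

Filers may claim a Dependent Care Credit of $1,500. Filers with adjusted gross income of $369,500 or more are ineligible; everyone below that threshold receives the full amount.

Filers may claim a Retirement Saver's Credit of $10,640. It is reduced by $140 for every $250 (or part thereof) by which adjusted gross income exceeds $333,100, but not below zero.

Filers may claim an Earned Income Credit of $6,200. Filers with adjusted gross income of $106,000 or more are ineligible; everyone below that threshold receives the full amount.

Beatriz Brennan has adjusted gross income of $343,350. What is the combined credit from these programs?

$6,400

Dependent Care Credit: $343,350 is below the $369,500 cutoff, so the full $1,500 applies.
Retirement Saver's Credit: income exceeds $333,100 by $10,250, which is 41 full-or-partial $250 increments; reduction = 41 × $140 = $5,740, leaving $4,900.
Earned Income Credit: $343,350 meets or exceeds the $106,000 cutoff, so the credit is $0.
Total: $1,500 + $4,900 + $0 = $6,400.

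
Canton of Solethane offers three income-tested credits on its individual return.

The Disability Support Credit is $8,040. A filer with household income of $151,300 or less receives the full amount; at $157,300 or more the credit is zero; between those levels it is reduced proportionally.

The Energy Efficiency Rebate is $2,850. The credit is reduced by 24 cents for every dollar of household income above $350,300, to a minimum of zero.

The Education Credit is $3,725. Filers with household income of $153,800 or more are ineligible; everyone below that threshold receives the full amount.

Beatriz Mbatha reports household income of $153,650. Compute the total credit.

Disability Support Credit: $153,650 is $2,350 into a $6,000 phase-out range, leaving 3,650/6,000 of the credit: $8,040 × 3,650/6,000 = $4,891.
Energy Efficiency Rebate: $153,650 is at or below the $350,300 threshold, so the full $2,850 applies.
Education Credit: $153,650 is below the $153,800 cutoff, so the full $3,725 applies.
Total: $4,891 + $2,850 + $3,725 = $11,466.

$11,466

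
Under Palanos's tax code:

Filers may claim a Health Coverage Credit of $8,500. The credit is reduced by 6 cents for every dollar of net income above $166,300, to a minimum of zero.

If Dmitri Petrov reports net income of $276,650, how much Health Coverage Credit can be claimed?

$1,879

Health Coverage Credit: 6% of the $110,350 excess over $166,300 is $6,621; credit = $8,500 − $6,621 = $1,879.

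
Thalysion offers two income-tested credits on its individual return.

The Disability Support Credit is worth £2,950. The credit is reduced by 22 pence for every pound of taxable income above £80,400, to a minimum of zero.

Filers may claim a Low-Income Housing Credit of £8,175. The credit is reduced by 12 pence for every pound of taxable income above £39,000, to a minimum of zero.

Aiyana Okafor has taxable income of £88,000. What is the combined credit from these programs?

£3,573

Disability Support Credit: 22% of the £7,600 excess over £80,400 is £1,672; credit = £2,950 − £1,672 = £1,278.
Low-Income Housing Credit: 12% of the £49,000 excess over £39,000 is £5,880; credit = £8,175 − £5,880 = £2,295.
Total: £1,278 + £2,295 = £3,573.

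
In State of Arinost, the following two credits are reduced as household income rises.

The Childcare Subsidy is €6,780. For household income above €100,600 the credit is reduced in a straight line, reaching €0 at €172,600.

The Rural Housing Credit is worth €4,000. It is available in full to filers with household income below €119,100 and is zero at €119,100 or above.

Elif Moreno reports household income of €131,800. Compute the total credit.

€3,842

Childcare Subsidy: €131,800 is €31,200 into a €72,000 phase-out range, leaving 40,800/72,000 of the credit: €6,780 × 40,800/72,000 = €3,842.
Rural Housing Credit: €131,800 meets or exceeds the €119,100 cutoff, so the credit is €0.
Total: €3,842 + €0 = €3,842.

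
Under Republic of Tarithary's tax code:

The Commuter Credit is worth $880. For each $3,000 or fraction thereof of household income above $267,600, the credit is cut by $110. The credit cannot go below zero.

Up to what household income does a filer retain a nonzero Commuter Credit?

After 7 increments the reduction is 7 × $110 = $770, leaving $110; one more increment wipes it out. Increment 7 ends at excess 7 × $3,000 = $21,000, so the highest qualifying income is $267,600 + $21,000 = $288,600.

$288,600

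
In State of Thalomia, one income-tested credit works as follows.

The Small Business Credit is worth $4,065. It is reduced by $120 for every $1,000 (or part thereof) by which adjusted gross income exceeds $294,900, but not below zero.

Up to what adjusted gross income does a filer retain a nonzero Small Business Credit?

After 33 increments the reduction is 33 × $120 = $3,960, leaving $105; one more increment wipes it out. Increment 33 ends at excess 33 × $1,000 = $33,000, so the highest qualifying income is $294,900 + $33,000 = $327,900.

$327,900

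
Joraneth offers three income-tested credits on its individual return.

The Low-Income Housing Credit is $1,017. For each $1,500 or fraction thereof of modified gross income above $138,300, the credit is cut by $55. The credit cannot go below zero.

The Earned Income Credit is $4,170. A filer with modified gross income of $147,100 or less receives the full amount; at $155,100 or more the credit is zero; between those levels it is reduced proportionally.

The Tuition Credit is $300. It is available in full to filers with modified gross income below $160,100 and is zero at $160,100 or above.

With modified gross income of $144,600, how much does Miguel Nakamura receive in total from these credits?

Low-Income Housing Credit: income exceeds $138,300 by $6,300, which is 5 full-or-partial $1,500 increments; reduction = 5 × $55 = $275, leaving $742.
Earned Income Credit: $144,600 is at or below the $147,100 threshold, so the full $4,170 applies.
Tuition Credit: $144,600 is below the $160,100 cutoff, so the full $300 applies.
Total: $742 + $4,170 + $300 = $5,212.

$5,212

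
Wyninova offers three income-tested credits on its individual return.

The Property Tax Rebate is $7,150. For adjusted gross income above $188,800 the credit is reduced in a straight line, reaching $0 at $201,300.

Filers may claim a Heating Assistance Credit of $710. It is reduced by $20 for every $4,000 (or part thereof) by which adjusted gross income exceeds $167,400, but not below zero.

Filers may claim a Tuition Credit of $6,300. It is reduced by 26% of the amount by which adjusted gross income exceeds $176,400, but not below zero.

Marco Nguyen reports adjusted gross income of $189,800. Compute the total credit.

Property Tax Rebate: $189,800 is $1,000 into a $12,500 phase-out range, leaving 11,500/12,500 of the credit: $7,150 × 11,500/12,500 = $6,578.
Heating Assistance Credit: income exceeds $167,400 by $22,400, which is 6 full-or-partial $4,000 increments; reduction = 6 × $20 = $120, leaving $590.
Tuition Credit: 26% of the $13,400 excess over $176,400 is $3,484; credit = $6,300 − $3,484 = $2,816.
Total: $6,578 + $590 + $2,816 = $9,984.

$9,984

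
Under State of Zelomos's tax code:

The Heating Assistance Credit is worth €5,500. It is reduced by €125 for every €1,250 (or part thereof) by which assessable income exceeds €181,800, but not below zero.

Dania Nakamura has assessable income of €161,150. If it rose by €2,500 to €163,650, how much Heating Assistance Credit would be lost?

At €161,150 — €161,150 is at or below the €181,800 threshold, so the full €5,500 applies.
At €163,650 — €163,650 is at or below the €181,800 threshold, so the full €5,500 applies.
Lost: €5,500 − €5,500 = €0.

€0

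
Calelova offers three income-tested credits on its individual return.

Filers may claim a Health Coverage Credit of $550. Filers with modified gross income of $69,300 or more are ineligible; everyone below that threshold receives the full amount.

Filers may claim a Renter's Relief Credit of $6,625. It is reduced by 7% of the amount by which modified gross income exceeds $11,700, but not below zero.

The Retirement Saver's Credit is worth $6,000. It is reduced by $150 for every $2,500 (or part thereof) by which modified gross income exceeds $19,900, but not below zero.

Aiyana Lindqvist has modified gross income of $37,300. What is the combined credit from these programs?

Health Coverage Credit: $37,300 is below the $69,300 cutoff, so the full $550 applies.
Renter's Relief Credit: 7% of the $25,600 excess over $11,700 is $1,792; credit = $6,625 − $1,792 = $4,833.
Retirement Saver's Credit: income exceeds $19,900 by $17,400, which is 7 full-or-partial $2,500 increments; reduction = 7 × $150 = $1,050, leaving $4,950.
Total: $550 + $4,833 + $4,950 = $10,333.

$10,333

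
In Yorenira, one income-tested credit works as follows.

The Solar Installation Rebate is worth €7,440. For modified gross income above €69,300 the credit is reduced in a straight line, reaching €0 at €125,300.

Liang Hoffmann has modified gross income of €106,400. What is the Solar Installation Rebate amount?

Solar Installation Rebate: €106,400 is €37,100 into a €56,000 phase-out range, leaving 18,900/56,000 of the credit: €7,440 × 18,900/56,000 = €2,511.

€2,511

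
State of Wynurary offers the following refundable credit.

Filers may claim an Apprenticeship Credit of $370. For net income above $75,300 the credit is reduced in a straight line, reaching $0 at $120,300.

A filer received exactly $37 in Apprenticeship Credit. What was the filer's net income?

$115,800

$37 is 37/370 of the full $370, so 333/370 of the $45,000 range has been used: income = $75,300 + $45,000 × 333/370 = $115,800.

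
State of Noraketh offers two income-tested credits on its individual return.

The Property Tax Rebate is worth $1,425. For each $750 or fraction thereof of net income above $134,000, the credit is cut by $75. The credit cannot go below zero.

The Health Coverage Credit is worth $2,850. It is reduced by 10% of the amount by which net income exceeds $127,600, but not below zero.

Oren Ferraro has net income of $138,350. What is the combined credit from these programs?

$2,750

Property Tax Rebate: income exceeds $134,000 by $4,350, which is 6 full-or-partial $750 increments; reduction = 6 × $75 = $450, leaving $975.
Health Coverage Credit: 10% of the $10,750 excess over $127,600 is $1,075; credit = $2,850 − $1,075 = $1,775.
Total: $975 + $1,775 = $2,750.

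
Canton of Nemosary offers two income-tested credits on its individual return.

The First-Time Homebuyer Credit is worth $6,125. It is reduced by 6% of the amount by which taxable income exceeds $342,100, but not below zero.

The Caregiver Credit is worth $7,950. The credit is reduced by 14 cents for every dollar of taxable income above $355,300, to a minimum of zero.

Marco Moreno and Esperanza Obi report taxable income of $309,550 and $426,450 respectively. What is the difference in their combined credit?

$13,011

Marco ($309,550): First-Time Homebuyer Credit: $309,550 is at or below the $342,100 threshold, so the full $6,125 applies. Caregiver Credit: $309,550 is at or below the $355,300 threshold, so the full $7,950 applies. total $6,125 + $7,950 = $14,075
Esperanza ($426,450): First-Time Homebuyer Credit: 6% of the $84,350 excess over $342,100 is $5,061; credit = $6,125 − $5,061 = $1,064. Caregiver Credit: 14% of the $71,150 excess over $355,300 is $9,961 ≥ base, so the credit is $0. total $1,064 + $0 = $1,064
Difference: |$14,075 − $1,064| = $13,011.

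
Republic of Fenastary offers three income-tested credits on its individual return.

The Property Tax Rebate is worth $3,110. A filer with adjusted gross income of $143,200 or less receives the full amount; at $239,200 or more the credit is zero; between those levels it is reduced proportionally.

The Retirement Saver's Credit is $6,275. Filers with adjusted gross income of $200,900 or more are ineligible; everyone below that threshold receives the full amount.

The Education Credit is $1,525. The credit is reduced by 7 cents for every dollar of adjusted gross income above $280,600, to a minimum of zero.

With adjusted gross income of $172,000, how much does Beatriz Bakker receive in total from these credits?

Property Tax Rebate: $172,000 is $28,800 into a $96,000 phase-out range, leaving 67,200/96,000 of the credit: $3,110 × 67,200/96,000 = $2,177.
Retirement Saver's Credit: $172,000 is below the $200,900 cutoff, so the full $6,275 applies.
Education Credit: $172,000 is at or below the $280,600 threshold, so the full $1,525 applies.
Total: $2,177 + $6,275 + $1,525 = $9,977.

$9,977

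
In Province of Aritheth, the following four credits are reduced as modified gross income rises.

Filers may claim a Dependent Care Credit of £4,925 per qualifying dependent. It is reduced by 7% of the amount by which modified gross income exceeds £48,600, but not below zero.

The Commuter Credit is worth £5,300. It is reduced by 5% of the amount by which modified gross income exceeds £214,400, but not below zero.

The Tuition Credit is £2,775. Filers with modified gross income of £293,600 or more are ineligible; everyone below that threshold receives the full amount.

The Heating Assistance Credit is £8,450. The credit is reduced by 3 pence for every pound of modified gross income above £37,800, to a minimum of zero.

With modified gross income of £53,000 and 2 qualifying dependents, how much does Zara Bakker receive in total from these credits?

Dependent Care Credit: base = 2 × £4,925 = £9,850. 7% of the £4,400 excess over £48,600 is £308; credit = £9,850 − £308 = £9,542.
Commuter Credit: £53,000 is at or below the £214,400 threshold, so the full £5,300 applies.
Tuition Credit: £53,000 is below the £293,600 cutoff, so the full £2,775 applies.
Heating Assistance Credit: 3% of the £15,200 excess over £37,800 is £456; credit = £8,450 − £456 = £7,994.
Total: £9,542 + £5,300 + £2,775 + £7,994 = £25,611.

£25,611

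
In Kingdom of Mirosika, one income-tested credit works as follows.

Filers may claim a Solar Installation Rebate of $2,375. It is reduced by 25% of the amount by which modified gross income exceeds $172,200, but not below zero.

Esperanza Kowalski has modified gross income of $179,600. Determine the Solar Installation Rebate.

$525

Solar Installation Rebate: 25% of the $7,400 excess over $172,200 is $1,850; credit = $2,375 − $1,850 = $525.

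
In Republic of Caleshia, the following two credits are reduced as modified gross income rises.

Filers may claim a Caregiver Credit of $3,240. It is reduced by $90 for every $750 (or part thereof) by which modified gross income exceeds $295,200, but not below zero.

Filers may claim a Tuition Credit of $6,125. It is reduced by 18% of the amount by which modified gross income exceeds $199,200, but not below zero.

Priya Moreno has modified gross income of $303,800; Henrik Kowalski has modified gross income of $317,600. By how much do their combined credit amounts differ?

Priya ($303,800): Caregiver Credit: income exceeds $295,200 by $8,600, which is 12 full-or-partial $750 increments; reduction = 12 × $90 = $1,080, leaving $2,160. Tuition Credit: 18% of the $104,600 excess over $199,200 is $18,828 ≥ base, so the credit is $0. total $2,160 + $0 = $2,160
Henrik ($317,600): Caregiver Credit: income exceeds $295,200 by $22,400, which is 30 full-or-partial $750 increments; reduction = 30 × $90 = $2,700, leaving $540. Tuition Credit: 18% of the $118,400 excess over $199,200 is $21,312 ≥ base, so the credit is $0. total $540 + $0 = $540
Difference: |$2,160 − $540| = $1,620.

$1,620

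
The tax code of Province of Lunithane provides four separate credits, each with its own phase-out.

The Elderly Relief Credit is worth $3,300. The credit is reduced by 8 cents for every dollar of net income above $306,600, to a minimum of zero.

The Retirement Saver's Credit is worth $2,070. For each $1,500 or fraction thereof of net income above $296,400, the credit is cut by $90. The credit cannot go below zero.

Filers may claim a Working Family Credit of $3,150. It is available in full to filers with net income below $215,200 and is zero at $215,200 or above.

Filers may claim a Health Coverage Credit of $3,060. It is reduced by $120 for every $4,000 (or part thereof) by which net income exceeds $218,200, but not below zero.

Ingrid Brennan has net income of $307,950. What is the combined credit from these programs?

$4,842

Elderly Relief Credit: 8% of the $1,350 excess over $306,600 is $108; credit = $3,300 − $108 = $3,192.
Retirement Saver's Credit: income exceeds $296,400 by $11,550, which is 8 full-or-partial $1,500 increments; reduction = 8 × $90 = $720, leaving $1,350.
Working Family Credit: $307,950 meets or exceeds the $215,200 cutoff, so the credit is $0.
Health Coverage Credit: income exceeds $218,200 by $89,750, which is 23 full-or-partial $4,000 increments; reduction = 23 × $120 = $2,760, leaving $300.
Total: $3,192 + $1,350 + $0 + $300 = $4,842.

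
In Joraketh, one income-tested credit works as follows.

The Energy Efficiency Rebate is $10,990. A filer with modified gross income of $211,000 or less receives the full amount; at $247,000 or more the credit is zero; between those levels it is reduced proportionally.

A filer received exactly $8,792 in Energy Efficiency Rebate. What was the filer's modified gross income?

$218,200

$8,792 is 8,792/10,990 of the full $10,990, so 2,198/10,990 of the $36,000 range has been used: income = $211,000 + $36,000 × 2,198/10,990 = $218,200.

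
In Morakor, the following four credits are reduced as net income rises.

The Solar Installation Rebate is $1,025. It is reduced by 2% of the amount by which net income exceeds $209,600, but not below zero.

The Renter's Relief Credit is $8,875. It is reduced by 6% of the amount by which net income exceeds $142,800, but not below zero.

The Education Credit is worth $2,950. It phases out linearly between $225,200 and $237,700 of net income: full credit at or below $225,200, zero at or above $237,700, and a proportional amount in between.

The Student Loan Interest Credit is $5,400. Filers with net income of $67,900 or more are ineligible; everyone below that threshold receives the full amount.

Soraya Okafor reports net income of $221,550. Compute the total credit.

$7,886

Solar Installation Rebate: 2% of the $11,950 excess over $209,600 is $239; credit = $1,025 − $239 = $786.
Renter's Relief Credit: 6% of the $78,750 excess over $142,800 is $4,725; credit = $8,875 − $4,725 = $4,150.
Education Credit: $221,550 is at or below the $225,200 threshold, so the full $2,950 applies.
Student Loan Interest Credit: $221,550 meets or exceeds the $67,900 cutoff, so the credit is $0.
Total: $786 + $4,150 + $2,950 + $0 = $7,886.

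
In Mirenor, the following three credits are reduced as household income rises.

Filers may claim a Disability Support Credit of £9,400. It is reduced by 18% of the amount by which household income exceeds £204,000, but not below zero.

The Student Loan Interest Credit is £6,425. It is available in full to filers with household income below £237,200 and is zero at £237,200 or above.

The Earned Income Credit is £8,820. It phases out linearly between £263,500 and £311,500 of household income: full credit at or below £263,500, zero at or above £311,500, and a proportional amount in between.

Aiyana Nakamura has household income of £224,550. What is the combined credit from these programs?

Disability Support Credit: 18% of the £20,550 excess over £204,000 is £3,699; credit = £9,400 − £3,699 = £5,701.
Student Loan Interest Credit: £224,550 is below the £237,200 cutoff, so the full £6,425 applies.
Earned Income Credit: £224,550 is at or below the £263,500 threshold, so the full £8,820 applies.
Total: £5,701 + £6,425 + £8,820 = £20,946.

£20,946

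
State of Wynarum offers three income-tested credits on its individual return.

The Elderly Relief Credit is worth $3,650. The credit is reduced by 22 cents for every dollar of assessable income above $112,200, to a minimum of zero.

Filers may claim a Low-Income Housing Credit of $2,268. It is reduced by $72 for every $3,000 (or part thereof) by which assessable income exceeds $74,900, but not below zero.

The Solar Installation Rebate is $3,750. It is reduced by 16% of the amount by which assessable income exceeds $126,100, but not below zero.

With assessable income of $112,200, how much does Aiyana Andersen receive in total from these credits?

Elderly Relief Credit: $112,200 is at or below the $112,200 threshold, so the full $3,650 applies.
Low-Income Housing Credit: income exceeds $74,900 by $37,300, which is 13 full-or-partial $3,000 increments; reduction = 13 × $72 = $936, leaving $1,332.
Solar Installation Rebate: $112,200 is at or below the $126,100 threshold, so the full $3,750 applies.
Total: $3,650 + $1,332 + $3,750 = $8,732.

$8,732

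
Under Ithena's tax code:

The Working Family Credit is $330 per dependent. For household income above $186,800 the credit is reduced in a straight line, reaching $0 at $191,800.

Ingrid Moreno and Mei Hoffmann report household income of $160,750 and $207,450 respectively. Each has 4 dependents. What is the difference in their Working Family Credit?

$1,320

Ingrid ($160,750): Working Family Credit: base = 4 × $330 = $1,320. $160,750 is at or below the $186,800 threshold, so the full $1,320 applies.
Mei ($207,450): Working Family Credit: base = 4 × $330 = $1,320. $207,450 is at or above $191,800, so the credit is $0.
Difference: |$1,320 − $0| = $1,320.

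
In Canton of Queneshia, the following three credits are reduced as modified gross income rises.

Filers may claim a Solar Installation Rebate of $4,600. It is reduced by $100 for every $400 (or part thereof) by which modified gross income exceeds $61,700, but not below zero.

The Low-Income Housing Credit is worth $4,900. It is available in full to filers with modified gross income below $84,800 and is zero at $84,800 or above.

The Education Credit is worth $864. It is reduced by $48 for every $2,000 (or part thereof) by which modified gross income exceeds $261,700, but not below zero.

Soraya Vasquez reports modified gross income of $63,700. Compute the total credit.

Solar Installation Rebate: income exceeds $61,700 by $2,000, which is 5 full-or-partial $400 increments; reduction = 5 × $100 = $500, leaving $4,100.
Low-Income Housing Credit: $63,700 is below the $84,800 cutoff, so the full $4,900 applies.
Education Credit: $63,700 is at or below the $261,700 threshold, so the full $864 applies.
Total: $4,100 + $4,900 + $864 = $9,864.

$9,864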